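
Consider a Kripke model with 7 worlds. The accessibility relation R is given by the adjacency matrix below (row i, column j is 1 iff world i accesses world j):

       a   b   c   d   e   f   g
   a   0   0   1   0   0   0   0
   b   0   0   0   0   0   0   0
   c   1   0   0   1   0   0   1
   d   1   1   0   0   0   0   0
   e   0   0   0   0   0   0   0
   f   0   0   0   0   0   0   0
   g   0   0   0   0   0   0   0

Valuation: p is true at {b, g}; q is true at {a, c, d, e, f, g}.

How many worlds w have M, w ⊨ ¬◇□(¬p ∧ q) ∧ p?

2

a: ¬◇□(¬p ∧ q) is T, p is F. ✗
b: ¬◇□(¬p ∧ q) is T, p is T. ✓
c: ¬◇□(¬p ∧ q) is F, p is F. ✗
d: ¬◇□(¬p ∧ q) is F, p is F. ✗
e: ¬◇□(¬p ∧ q) is T, p is F. ✗
f: ¬◇□(¬p ∧ q) is T, p is F. ✗
g: ¬◇□(¬p ∧ q) is T, p is T. ✓
Satisfying worlds: {b, g}.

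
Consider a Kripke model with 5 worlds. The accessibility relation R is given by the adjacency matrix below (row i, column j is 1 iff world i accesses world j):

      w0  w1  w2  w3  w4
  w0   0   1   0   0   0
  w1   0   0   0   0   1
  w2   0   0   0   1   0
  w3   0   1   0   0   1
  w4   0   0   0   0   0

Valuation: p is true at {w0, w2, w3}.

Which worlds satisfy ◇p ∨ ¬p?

{w1, w2, w4}

w0: ◇p is F, ¬p is F. ✗
w1: ◇p is F, ¬p is T. ✓
w2: ◇p is T, ¬p is F. ✓
w3: ◇p is F, ¬p is F. ✗
w4: ◇p is F, ¬p is T. ✓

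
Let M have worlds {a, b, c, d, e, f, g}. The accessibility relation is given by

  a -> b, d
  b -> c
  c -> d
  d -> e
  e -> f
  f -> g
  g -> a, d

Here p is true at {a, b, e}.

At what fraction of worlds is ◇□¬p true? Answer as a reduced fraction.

a: successors {b, d}; □¬p there: b:T, d:F. ✓
b: successors {c}; □¬p there: c:T. ✓
c: successors {d}; □¬p there: d:F. ✗
d: successors {e}; □¬p there: e:T. ✓
e: successors {f}; □¬p there: f:T. ✓
f: successors {g}; □¬p there: g:F. ✗
g: successors {a, d}; □¬p there: a:F, d:F. ✗
That's 4 of 7 worlds, so 4/7.

4/7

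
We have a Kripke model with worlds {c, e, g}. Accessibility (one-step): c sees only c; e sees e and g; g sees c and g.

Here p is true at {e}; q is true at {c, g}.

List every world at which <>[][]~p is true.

{c, e, g}

c: successors {c}; [][]~p there: c:T. ✓
e: successors {e, g}; [][]~p there: e:F, g:T. ✓
g: successors {c, g}; [][]~p there: c:T, g:T. ✓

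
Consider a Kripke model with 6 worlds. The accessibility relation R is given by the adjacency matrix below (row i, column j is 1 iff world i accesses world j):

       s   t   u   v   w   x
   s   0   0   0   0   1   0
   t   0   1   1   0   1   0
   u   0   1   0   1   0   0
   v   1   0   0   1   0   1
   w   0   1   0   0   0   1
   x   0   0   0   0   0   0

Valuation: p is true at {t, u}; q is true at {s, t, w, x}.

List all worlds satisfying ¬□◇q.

{v, w}

s: □◇q is T. ✗
t: □◇q is T. ✗
u: □◇q is T. ✗
v: □◇q is F. ✓
w: □◇q is F. ✓
x: □◇q is T. ✗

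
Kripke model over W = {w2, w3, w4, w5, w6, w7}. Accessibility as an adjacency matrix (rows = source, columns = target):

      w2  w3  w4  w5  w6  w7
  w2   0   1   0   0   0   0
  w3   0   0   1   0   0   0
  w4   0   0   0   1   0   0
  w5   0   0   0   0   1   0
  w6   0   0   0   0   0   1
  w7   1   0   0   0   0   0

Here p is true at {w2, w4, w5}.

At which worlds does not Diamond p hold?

w2: Diamond p is F. ✓
w3: Diamond p is T. ✗
w4: Diamond p is T. ✗
w5: Diamond p is F. ✓
w6: Diamond p is F. ✓
w7: Diamond p is T. ✗

{w2, w5, w6}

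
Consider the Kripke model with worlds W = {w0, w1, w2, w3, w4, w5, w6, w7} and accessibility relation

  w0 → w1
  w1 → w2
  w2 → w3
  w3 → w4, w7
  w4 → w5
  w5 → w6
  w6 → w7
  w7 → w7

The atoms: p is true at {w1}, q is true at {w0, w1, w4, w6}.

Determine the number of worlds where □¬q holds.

5

w0: successors {w1}; ¬q there: w1:F. ✗
w1: successors {w2}; ¬q there: w2:T. ✓
w2: successors {w3}; ¬q there: w3:T. ✓
w3: successors {w4, w7}; ¬q there: w4:F, w7:T. ✗
w4: successors {w5}; ¬q there: w5:T. ✓
w5: successors {w6}; ¬q there: w6:F. ✗
w6: successors {w7}; ¬q there: w7:T. ✓
w7: successors {w7}; ¬q there: w7:T. ✓
Satisfying worlds: {w1, w2, w4, w6, w7}.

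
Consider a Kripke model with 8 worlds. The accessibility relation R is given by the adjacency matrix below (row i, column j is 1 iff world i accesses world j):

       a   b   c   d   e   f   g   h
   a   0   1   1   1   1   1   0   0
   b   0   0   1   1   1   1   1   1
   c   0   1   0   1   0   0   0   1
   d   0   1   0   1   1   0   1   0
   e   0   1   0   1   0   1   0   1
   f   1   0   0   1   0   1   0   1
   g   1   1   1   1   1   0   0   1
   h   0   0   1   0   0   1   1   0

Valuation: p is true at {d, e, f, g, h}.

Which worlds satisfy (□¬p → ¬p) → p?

{d, e, f, g, h}

a: □¬p → ¬p is T, p is F. ✗
b: □¬p → ¬p is T, p is F. ✗
c: □¬p → ¬p is T, p is F. ✗
d: □¬p → ¬p is T, p is T. ✓
e: □¬p → ¬p is T, p is T. ✓
f: □¬p → ¬p is T, p is T. ✓
g: □¬p → ¬p is T, p is T. ✓
h: □¬p → ¬p is T, p is T. ✓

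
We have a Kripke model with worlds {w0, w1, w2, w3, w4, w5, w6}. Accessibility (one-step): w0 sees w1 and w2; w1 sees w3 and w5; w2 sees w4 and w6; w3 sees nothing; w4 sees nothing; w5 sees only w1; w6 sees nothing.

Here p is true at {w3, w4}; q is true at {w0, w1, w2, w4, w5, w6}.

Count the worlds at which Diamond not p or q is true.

w0: Diamond not p is T, q is T. ✓
w1: Diamond not p is T, q is T. ✓
w2: Diamond not p is T, q is T. ✓
w3: Diamond not p is F, q is F. ✗
w4: Diamond not p is F, q is T. ✓
w5: Diamond not p is T, q is T. ✓
w6: Diamond not p is F, q is T. ✓
Satisfying worlds: {w0, w1, w2, w4, w5, w6}.

6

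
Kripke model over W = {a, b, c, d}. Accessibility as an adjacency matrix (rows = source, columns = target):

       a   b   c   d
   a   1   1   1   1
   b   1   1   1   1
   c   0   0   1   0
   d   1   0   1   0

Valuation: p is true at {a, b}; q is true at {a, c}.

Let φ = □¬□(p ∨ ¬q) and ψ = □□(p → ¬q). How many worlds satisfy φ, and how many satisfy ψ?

4 and 1

For □¬□(p ∨ ¬q):
a: successors {a, b, c, d}; ¬□(p ∨ ¬q) there: a:T, b:T, c:T, d:T. ✓
b: successors {a, b, c, d}; ¬□(p ∨ ¬q) there: a:T, b:T, c:T, d:T. ✓
c: successors {c}; ¬□(p ∨ ¬q) there: c:T. ✓
d: successors {a, c}; ¬□(p ∨ ¬q) there: a:T, c:T. ✓
— 4 worlds.
For □□(p → ¬q):
a: successors {a, b, c, d}; □(p → ¬q) there: a:F, b:F, c:T, d:F. ✗
b: successors {a, b, c, d}; □(p → ¬q) there: a:F, b:F, c:T, d:F. ✗
c: successors {c}; □(p → ¬q) there: c:T. ✓
d: successors {a, c}; □(p → ¬q) there: a:F, c:T. ✗
— 1 world.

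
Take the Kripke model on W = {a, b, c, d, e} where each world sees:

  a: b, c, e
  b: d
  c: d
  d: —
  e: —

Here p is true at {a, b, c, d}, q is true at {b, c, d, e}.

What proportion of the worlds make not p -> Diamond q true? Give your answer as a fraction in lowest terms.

a: not p is F, Diamond q is T. ✓
b: not p is F, Diamond q is T. ✓
c: not p is F, Diamond q is T. ✓
d: not p is F, Diamond q is F. ✓
e: not p is T, Diamond q is F. ✗
That's 4 of 5 worlds, so 4/5.

4/5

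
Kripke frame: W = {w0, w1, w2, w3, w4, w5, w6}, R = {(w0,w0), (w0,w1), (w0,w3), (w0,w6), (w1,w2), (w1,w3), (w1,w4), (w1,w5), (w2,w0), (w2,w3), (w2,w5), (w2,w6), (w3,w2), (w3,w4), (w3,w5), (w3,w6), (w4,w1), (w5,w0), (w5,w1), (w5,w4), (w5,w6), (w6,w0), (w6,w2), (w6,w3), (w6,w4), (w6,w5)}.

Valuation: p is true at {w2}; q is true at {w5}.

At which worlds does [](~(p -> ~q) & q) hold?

w0: successors {w0, w1, w3, w6}; ~(p -> ~q) & q there: w0:F, w1:F, w3:F, w6:F. ✗
w1: successors {w2, w3, w4, w5}; ~(p -> ~q) & q there: w2:F, w3:F, w4:F, w5:F. ✗
w2: successors {w0, w3, w5, w6}; ~(p -> ~q) & q there: w0:F, w3:F, w5:F, w6:F. ✗
w3: successors {w2, w4, w5, w6}; ~(p -> ~q) & q there: w2:F, w4:F, w5:F, w6:F. ✗
w4: successors {w1}; ~(p -> ~q) & q there: w1:F. ✗
w5: successors {w0, w1, w4, w6}; ~(p -> ~q) & q there: w0:F, w1:F, w4:F, w6:F. ✗
w6: successors {w0, w2, w3, w4, w5}; ~(p -> ~q) & q there: w0:F, w2:F, w3:F, w4:F, w5:F. ✗

∅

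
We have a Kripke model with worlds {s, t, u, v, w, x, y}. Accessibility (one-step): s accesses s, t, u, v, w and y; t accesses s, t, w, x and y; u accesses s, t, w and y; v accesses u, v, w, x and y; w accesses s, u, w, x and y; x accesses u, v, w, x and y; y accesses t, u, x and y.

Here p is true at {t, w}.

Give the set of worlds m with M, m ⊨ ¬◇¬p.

∅

s: ◇¬p is T. ✗
t: ◇¬p is T. ✗
u: ◇¬p is T. ✗
v: ◇¬p is T. ✗
w: ◇¬p is T. ✗
x: ◇¬p is T. ✗
y: ◇¬p is T. ✗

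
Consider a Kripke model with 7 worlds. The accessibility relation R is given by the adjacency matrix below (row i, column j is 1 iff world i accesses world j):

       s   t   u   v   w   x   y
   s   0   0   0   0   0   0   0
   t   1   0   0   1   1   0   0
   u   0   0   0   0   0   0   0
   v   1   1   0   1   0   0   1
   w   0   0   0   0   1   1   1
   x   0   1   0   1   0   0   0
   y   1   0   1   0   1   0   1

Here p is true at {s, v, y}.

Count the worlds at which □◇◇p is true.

s: no successors, so □◇◇p holds vacuously. ✓
t: successors {s, v, w}; ◇◇p there: s:F, v:T, w:T. ✗
u: no successors, so □◇◇p holds vacuously. ✓
v: successors {s, t, v, y}; ◇◇p there: s:F, t:T, v:T, y:T. ✗
w: successors {w, x, y}; ◇◇p there: w:T, x:T, y:T. ✓
x: successors {t, v}; ◇◇p there: t:T, v:T. ✓
y: successors {s, u, w, y}; ◇◇p there: s:F, u:F, w:T, y:T. ✗
Satisfying worlds: {s, u, w, x}.

4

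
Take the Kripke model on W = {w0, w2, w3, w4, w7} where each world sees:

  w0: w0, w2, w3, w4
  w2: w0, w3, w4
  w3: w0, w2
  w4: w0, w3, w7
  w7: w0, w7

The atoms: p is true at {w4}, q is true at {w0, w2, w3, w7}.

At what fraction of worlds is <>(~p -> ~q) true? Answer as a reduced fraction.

w0: successors {w0, w2, w3, w4}; ~p -> ~q there: w0:F, w2:F, w3:F, w4:T. ✓
w2: successors {w0, w3, w4}; ~p -> ~q there: w0:F, w3:F, w4:T. ✓
w3: successors {w0, w2}; ~p -> ~q there: w0:F, w2:F. ✗
w4: successors {w0, w3, w7}; ~p -> ~q there: w0:F, w3:F, w7:F. ✗
w7: successors {w0, w7}; ~p -> ~q there: w0:F, w7:F. ✗
That's 2 of 5 worlds, so 2/5.

2/5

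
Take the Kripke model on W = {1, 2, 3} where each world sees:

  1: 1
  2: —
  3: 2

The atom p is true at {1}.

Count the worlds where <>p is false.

1: successors {1}; p there: 1:T. ✓
2: no successors, so <>p fails. ✗
3: successors {2}; p there: 2:F. ✗
Satisfying worlds: {1}.
So <>p fails at the other 2 worlds.

2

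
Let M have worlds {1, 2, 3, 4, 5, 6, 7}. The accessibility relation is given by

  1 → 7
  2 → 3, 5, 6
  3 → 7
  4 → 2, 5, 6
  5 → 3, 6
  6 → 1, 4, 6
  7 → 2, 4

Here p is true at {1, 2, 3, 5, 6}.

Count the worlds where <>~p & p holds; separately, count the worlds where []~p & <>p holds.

For <>~p & p:
1: <>~p is T, p is T. ✓
2: <>~p is F, p is T. ✗
3: <>~p is T, p is T. ✓
4: <>~p is F, p is F. ✗
5: <>~p is F, p is T. ✗
6: <>~p is T, p is T. ✓
7: <>~p is T, p is F. ✗
— 3 worlds.
For []~p & <>p:
1: []~p is T, <>p is F. ✗
2: []~p is F, <>p is T. ✗
3: []~p is T, <>p is F. ✗
4: []~p is F, <>p is T. ✗
5: []~p is F, <>p is T. ✗
6: []~p is F, <>p is T. ✗
7: []~p is F, <>p is T. ✗
— 0 worlds.

3 and 0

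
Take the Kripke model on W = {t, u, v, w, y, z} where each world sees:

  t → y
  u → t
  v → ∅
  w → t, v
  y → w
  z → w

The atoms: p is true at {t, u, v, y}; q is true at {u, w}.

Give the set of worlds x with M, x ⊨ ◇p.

t: successors {y}; p there: y:T. ✓
u: successors {t}; p there: t:T. ✓
v: no successors, so ◇p fails. ✗
w: successors {t, v}; p there: t:T, v:T. ✓
y: successors {w}; p there: w:F. ✗
z: successors {w}; p there: w:F. ✗

{t, u, w}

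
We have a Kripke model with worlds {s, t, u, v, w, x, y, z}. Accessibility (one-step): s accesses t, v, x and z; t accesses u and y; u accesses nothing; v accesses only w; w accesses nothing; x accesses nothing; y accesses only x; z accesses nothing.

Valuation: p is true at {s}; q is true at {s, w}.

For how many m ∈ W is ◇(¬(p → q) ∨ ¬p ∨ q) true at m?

s: successors {t, v, x, z}; ¬(p → q) ∨ ¬p ∨ q there: t:T, v:T, x:T, z:T. ✓
t: successors {u, y}; ¬(p → q) ∨ ¬p ∨ q there: u:T, y:T. ✓
u: no successors, so ◇(¬(p → q) ∨ ¬p ∨ q) fails. ✗
v: successors {w}; ¬(p → q) ∨ ¬p ∨ q there: w:T. ✓
w: no successors, so ◇(¬(p → q) ∨ ¬p ∨ q) fails. ✗
x: no successors, so ◇(¬(p → q) ∨ ¬p ∨ q) fails. ✗
y: successors {x}; ¬(p → q) ∨ ¬p ∨ q there: x:T. ✓
z: no successors, so ◇(¬(p → q) ∨ ¬p ∨ q) fails. ✗
Satisfying worlds: {s, t, v, y}.

4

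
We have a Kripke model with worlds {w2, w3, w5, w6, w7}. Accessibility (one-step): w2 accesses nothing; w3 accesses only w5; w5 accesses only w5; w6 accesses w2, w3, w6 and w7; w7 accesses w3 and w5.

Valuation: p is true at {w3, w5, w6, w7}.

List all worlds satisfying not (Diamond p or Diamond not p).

w2: Diamond p or Diamond not p is F. ✓
w3: Diamond p or Diamond not p is T. ✗
w5: Diamond p or Diamond not p is T. ✗
w6: Diamond p or Diamond not p is T. ✗
w7: Diamond p or Diamond not p is T. ✗

{w2}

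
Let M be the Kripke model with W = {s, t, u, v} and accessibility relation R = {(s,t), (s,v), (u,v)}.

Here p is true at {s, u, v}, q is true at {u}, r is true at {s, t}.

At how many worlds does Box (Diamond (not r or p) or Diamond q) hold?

2

s: successors {t, v}; Diamond (not r or p) or Diamond q there: t:F, v:F. ✗
t: no successors, so Box (Diamond (not r or p) or Diamond q) holds vacuously. ✓
u: successors {v}; Diamond (not r or p) or Diamond q there: v:F. ✗
v: no successors, so Box (Diamond (not r or p) or Diamond q) holds vacuously. ✓
Satisfying worlds: {t, v}.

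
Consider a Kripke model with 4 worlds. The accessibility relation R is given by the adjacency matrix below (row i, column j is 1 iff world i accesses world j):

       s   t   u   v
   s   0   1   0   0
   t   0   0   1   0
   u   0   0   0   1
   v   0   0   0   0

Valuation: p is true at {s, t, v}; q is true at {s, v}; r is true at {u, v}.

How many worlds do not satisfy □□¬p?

s: successors {t}; □¬p there: t:T. ✓
t: successors {u}; □¬p there: u:F. ✗
u: successors {v}; □¬p there: v:T. ✓
v: no successors, so □□¬p holds vacuously. ✓
Satisfying worlds: {s, u, v}.
So □□¬p fails at the other 1 world.

1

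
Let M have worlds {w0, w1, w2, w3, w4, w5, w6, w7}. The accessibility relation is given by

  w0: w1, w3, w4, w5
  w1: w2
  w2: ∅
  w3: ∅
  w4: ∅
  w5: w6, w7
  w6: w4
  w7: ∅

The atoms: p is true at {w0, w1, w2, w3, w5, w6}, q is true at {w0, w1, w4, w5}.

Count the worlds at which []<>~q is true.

w0: successors {w1, w3, w4, w5}; <>~q there: w1:T, w3:F, w4:F, w5:T. ✗
w1: successors {w2}; <>~q there: w2:F. ✗
w2: no successors, so []<>~q holds vacuously. ✓
w3: no successors, so []<>~q holds vacuously. ✓
w4: no successors, so []<>~q holds vacuously. ✓
w5: successors {w6, w7}; <>~q there: w6:F, w7:F. ✗
w6: successors {w4}; <>~q there: w4:F. ✗
w7: no successors, so []<>~q holds vacuously. ✓
Satisfying worlds: {w2, w3, w4, w7}.

4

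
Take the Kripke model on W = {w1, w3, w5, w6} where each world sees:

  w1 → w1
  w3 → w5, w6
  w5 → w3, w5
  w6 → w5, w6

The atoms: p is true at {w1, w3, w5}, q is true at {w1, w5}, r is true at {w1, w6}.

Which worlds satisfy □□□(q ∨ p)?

w1: successors {w1}; □□(q ∨ p) there: w1:T. ✓
w3: successors {w5, w6}; □□(q ∨ p) there: w5:F, w6:F. ✗
w5: successors {w3, w5}; □□(q ∨ p) there: w3:F, w5:F. ✗
w6: successors {w5, w6}; □□(q ∨ p) there: w5:F, w6:F. ✗

{w1}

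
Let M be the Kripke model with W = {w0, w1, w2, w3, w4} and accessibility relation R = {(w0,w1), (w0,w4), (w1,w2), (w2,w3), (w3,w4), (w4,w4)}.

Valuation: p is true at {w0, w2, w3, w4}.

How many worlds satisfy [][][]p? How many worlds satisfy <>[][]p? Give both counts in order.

For [][][]p:
w0: successors {w1, w4}; [][]p there: w1:T, w4:T. ✓
w1: successors {w2}; [][]p there: w2:T. ✓
w2: successors {w3}; [][]p there: w3:T. ✓
w3: successors {w4}; [][]p there: w4:T. ✓
w4: successors {w4}; [][]p there: w4:T. ✓
— 5 worlds.
For <>[][]p:
w0: successors {w1, w4}; [][]p there: w1:T, w4:T. ✓
w1: successors {w2}; [][]p there: w2:T. ✓
w2: successors {w3}; [][]p there: w3:T. ✓
w3: successors {w4}; [][]p there: w4:T. ✓
w4: successors {w4}; [][]p there: w4:T. ✓
— 5 worlds.

5 and 5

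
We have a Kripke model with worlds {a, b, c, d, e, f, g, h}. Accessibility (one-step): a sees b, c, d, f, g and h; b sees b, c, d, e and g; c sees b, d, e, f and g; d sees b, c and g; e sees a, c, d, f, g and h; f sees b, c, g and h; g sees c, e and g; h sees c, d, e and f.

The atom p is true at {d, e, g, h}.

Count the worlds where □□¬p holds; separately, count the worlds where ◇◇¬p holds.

For □□¬p:
a: successors {b, c, d, f, g, h}; □¬p there: b:F, c:F, d:F, f:F, g:F, h:F. ✗
b: successors {b, c, d, e, g}; □¬p there: b:F, c:F, d:F, e:F, g:F. ✗
c: successors {b, d, e, f, g}; □¬p there: b:F, d:F, e:F, f:F, g:F. ✗
d: successors {b, c, g}; □¬p there: b:F, c:F, g:F. ✗
e: successors {a, c, d, f, g, h}; □¬p there: a:F, c:F, d:F, f:F, g:F, h:F. ✗
f: successors {b, c, g, h}; □¬p there: b:F, c:F, g:F, h:F. ✗
g: successors {c, e, g}; □¬p there: c:F, e:F, g:F. ✗
h: successors {c, d, e, f}; □¬p there: c:F, d:F, e:F, f:F. ✗
— 0 worlds.
For ◇◇¬p:
a: successors {b, c, d, f, g, h}; ◇¬p there: b:T, c:T, d:T, f:T, g:T, h:T. ✓
b: successors {b, c, d, e, g}; ◇¬p there: b:T, c:T, d:T, e:T, g:T. ✓
c: successors {b, d, e, f, g}; ◇¬p there: b:T, d:T, e:T, f:T, g:T. ✓
d: successors {b, c, g}; ◇¬p there: b:T, c:T, g:T. ✓
e: successors {a, c, d, f, g, h}; ◇¬p there: a:T, c:T, d:T, f:T, g:T, h:T. ✓
f: successors {b, c, g, h}; ◇¬p there: b:T, c:T, g:T, h:T. ✓
g: successors {c, e, g}; ◇¬p there: c:T, e:T, g:T. ✓
h: successors {c, d, e, f}; ◇¬p there: c:T, d:T, e:T, f:T. ✓
— 8 worlds.

0 and 8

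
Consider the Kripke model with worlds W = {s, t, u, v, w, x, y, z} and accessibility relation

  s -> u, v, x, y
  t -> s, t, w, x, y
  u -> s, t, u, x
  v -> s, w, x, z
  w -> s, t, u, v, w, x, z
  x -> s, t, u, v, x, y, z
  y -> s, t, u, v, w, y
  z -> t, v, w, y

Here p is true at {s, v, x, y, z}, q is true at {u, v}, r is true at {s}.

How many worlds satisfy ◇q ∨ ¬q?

7

s: ◇q is T, ¬q is T. ✓
t: ◇q is F, ¬q is T. ✓
u: ◇q is T, ¬q is F. ✓
v: ◇q is F, ¬q is F. ✗
w: ◇q is T, ¬q is T. ✓
x: ◇q is T, ¬q is T. ✓
y: ◇q is T, ¬q is T. ✓
z: ◇q is T, ¬q is T. ✓
Satisfying worlds: {s, t, u, w, x, y, z}.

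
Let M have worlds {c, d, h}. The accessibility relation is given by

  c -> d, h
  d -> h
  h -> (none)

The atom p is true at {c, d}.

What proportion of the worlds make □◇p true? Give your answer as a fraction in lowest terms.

c: successors {d, h}; ◇p there: d:F, h:F. ✗
d: successors {h}; ◇p there: h:F. ✗
h: no successors, so □◇p holds vacuously. ✓
That's 1 of 3 worlds, so 1/3.

1/3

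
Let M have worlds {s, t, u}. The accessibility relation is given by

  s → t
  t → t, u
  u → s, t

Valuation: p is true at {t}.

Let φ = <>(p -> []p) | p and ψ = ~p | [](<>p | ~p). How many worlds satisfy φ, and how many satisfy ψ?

2 and 3

For <>(p -> []p) | p:
s: <>(p -> []p) is F, p is F. ✗
t: <>(p -> []p) is T, p is T. ✓
u: <>(p -> []p) is T, p is F. ✓
— 2 worlds.
For ~p | [](<>p | ~p):
s: ~p is T, [](<>p | ~p) is T. ✓
t: ~p is F, [](<>p | ~p) is T. ✓
u: ~p is T, [](<>p | ~p) is T. ✓
— 3 worlds.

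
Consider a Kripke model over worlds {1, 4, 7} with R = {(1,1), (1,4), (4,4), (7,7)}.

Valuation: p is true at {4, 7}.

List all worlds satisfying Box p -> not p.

{1}

1: Box p is F, not p is T. ✓
4: Box p is T, not p is F. ✗
7: Box p is T, not p is F. ✗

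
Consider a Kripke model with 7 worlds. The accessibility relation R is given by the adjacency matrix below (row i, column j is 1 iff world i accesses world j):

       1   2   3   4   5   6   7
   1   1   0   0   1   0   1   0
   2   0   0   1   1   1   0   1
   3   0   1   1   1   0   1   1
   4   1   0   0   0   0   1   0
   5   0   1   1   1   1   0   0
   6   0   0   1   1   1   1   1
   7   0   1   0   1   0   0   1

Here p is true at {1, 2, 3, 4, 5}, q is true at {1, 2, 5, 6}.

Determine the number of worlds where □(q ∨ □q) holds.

1: successors {1, 4, 6}; q ∨ □q there: 1:T, 4:T, 6:T. ✓
2: successors {3, 4, 5, 7}; q ∨ □q there: 3:F, 4:T, 5:T, 7:F. ✗
3: successors {2, 3, 4, 6, 7}; q ∨ □q there: 2:T, 3:F, 4:T, 6:T, 7:F. ✗
4: successors {1, 6}; q ∨ □q there: 1:T, 6:T. ✓
5: successors {2, 3, 4, 5}; q ∨ □q there: 2:T, 3:F, 4:T, 5:T. ✗
6: successors {3, 4, 5, 6, 7}; q ∨ □q there: 3:F, 4:T, 5:T, 6:T, 7:F. ✗
7: successors {2, 4, 7}; q ∨ □q there: 2:T, 4:T, 7:F. ✗
Satisfying worlds: {1, 4}.

2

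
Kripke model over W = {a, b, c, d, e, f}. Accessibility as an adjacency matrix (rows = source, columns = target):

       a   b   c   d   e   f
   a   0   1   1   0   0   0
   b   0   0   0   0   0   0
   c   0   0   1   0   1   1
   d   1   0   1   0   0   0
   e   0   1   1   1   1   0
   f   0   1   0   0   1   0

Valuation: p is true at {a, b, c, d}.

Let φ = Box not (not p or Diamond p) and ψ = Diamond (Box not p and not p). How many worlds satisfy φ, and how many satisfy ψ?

1 and 0

For Box not (not p or Diamond p):
a: successors {b, c}; not (not p or Diamond p) there: b:T, c:F. ✗
b: no successors, so Box not (not p or Diamond p) holds vacuously. ✓
c: successors {c, e, f}; not (not p or Diamond p) there: c:F, e:F, f:F. ✗
d: successors {a, c}; not (not p or Diamond p) there: a:F, c:F. ✗
e: successors {b, c, d, e}; not (not p or Diamond p) there: b:T, c:F, d:F, e:F. ✗
f: successors {b, e}; not (not p or Diamond p) there: b:T, e:F. ✗
— 1 world.
For Diamond (Box not p and not p):
a: successors {b, c}; Box not p and not p there: b:F, c:F. ✗
b: no successors, so Diamond (Box not p and not p) fails. ✗
c: successors {c, e, f}; Box not p and not p there: c:F, e:F, f:F. ✗
d: successors {a, c}; Box not p and not p there: a:F, c:F. ✗
e: successors {b, c, d, e}; Box not p and not p there: b:F, c:F, d:F, e:F. ✗
f: successors {b, e}; Box not p and not p there: b:F, e:F. ✗
— 0 worlds.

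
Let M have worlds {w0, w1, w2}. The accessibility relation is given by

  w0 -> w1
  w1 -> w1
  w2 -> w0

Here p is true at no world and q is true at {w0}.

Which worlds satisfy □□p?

w0: successors {w1}; □p there: w1:F. ✗
w1: successors {w1}; □p there: w1:F. ✗
w2: successors {w0}; □p there: w0:F. ✗

∅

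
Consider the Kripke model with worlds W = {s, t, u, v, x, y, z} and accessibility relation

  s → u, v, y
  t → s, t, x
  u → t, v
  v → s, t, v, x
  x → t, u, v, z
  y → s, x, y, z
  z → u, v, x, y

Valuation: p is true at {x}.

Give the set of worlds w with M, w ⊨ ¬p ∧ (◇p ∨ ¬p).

s: ¬p is T, ◇p ∨ ¬p is T. ✓
t: ¬p is T, ◇p ∨ ¬p is T. ✓
u: ¬p is T, ◇p ∨ ¬p is T. ✓
v: ¬p is T, ◇p ∨ ¬p is T. ✓
x: ¬p is F, ◇p ∨ ¬p is F. ✗
y: ¬p is T, ◇p ∨ ¬p is T. ✓
z: ¬p is T, ◇p ∨ ¬p is T. ✓

{s, t, u, v, y, z}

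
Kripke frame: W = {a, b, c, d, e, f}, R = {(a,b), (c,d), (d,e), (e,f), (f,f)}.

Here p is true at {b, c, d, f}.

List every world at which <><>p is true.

{d, e, f}

a: successors {b}; <>p there: b:F. ✗
b: no successors, so <><>p fails. ✗
c: successors {d}; <>p there: d:F. ✗
d: successors {e}; <>p there: e:T. ✓
e: successors {f}; <>p there: f:T. ✓
f: successors {f}; <>p there: f:T. ✓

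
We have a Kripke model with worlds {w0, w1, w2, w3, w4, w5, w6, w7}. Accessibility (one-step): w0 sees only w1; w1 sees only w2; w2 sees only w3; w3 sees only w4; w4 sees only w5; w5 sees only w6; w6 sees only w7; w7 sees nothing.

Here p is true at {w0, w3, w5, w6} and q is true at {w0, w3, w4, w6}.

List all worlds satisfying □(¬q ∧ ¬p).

{w0, w1, w6, w7}

w0: successors {w1}; ¬q ∧ ¬p there: w1:T. ✓
w1: successors {w2}; ¬q ∧ ¬p there: w2:T. ✓
w2: successors {w3}; ¬q ∧ ¬p there: w3:F. ✗
w3: successors {w4}; ¬q ∧ ¬p there: w4:F. ✗
w4: successors {w5}; ¬q ∧ ¬p there: w5:F. ✗
w5: successors {w6}; ¬q ∧ ¬p there: w6:F. ✗
w6: successors {w7}; ¬q ∧ ¬p there: w7:T. ✓
w7: no successors, so □(¬q ∧ ¬p) holds vacuously. ✓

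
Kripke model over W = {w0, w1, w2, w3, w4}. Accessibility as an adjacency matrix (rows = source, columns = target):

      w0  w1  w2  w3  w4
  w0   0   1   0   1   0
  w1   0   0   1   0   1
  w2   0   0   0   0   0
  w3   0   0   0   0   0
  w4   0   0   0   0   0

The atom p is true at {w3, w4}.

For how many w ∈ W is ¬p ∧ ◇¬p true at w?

2

w0: ¬p is T, ◇¬p is T. ✓
w1: ¬p is T, ◇¬p is T. ✓
w2: ¬p is T, ◇¬p is F. ✗
w3: ¬p is F, ◇¬p is F. ✗
w4: ¬p is F, ◇¬p is F. ✗
Satisfying worlds: {w0, w1}.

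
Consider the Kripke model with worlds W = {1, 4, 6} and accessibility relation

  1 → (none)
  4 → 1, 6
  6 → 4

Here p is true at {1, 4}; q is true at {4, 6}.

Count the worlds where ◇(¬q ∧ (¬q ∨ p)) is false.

1: no successors, so ◇(¬q ∧ (¬q ∨ p)) fails. ✗
4: successors {1, 6}; ¬q ∧ (¬q ∨ p) there: 1:T, 6:F. ✓
6: successors {4}; ¬q ∧ (¬q ∨ p) there: 4:F. ✗
Satisfying worlds: {4}.
So ◇(¬q ∧ (¬q ∨ p)) fails at the other 2 worlds.

2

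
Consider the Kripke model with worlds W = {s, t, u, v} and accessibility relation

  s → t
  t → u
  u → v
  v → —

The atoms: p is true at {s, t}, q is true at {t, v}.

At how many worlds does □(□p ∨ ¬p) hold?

s: successors {t}; □p ∨ ¬p there: t:F. ✗
t: successors {u}; □p ∨ ¬p there: u:T. ✓
u: successors {v}; □p ∨ ¬p there: v:T. ✓
v: no successors, so □(□p ∨ ¬p) holds vacuously. ✓
Satisfying worlds: {t, u, v}.

3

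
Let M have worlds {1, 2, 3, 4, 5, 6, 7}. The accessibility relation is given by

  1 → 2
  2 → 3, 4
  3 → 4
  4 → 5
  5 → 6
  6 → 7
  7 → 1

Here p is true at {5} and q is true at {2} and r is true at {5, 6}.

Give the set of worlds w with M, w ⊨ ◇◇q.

{7}

1: successors {2}; ◇q there: 2:F. ✗
2: successors {3, 4}; ◇q there: 3:F, 4:F. ✗
3: successors {4}; ◇q there: 4:F. ✗
4: successors {5}; ◇q there: 5:F. ✗
5: successors {6}; ◇q there: 6:F. ✗
6: successors {7}; ◇q there: 7:F. ✗
7: successors {1}; ◇q there: 1:T. ✓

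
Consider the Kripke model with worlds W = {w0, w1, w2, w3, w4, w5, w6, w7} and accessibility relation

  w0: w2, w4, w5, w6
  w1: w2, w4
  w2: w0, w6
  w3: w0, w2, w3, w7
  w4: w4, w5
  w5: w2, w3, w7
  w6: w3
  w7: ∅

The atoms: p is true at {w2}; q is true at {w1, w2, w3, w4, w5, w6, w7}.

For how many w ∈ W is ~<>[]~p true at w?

2

w0: <>[]~p is T. ✗
w1: <>[]~p is T. ✗
w2: <>[]~p is T. ✗
w3: <>[]~p is T. ✗
w4: <>[]~p is T. ✗
w5: <>[]~p is T. ✗
w6: <>[]~p is F. ✓
w7: <>[]~p is F. ✓
Satisfying worlds: {w6, w7}.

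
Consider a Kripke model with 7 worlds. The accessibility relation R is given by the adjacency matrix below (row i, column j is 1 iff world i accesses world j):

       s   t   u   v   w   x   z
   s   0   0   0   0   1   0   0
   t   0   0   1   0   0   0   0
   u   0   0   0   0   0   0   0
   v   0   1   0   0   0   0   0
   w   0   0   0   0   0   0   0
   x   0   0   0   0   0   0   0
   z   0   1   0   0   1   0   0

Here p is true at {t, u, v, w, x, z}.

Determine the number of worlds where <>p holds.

4

s: successors {w}; p there: w:T. ✓
t: successors {u}; p there: u:T. ✓
u: no successors, so <>p fails. ✗
v: successors {t}; p there: t:T. ✓
w: no successors, so <>p fails. ✗
x: no successors, so <>p fails. ✗
z: successors {t, w}; p there: t:T, w:T. ✓
Satisfying worlds: {s, t, v, z}.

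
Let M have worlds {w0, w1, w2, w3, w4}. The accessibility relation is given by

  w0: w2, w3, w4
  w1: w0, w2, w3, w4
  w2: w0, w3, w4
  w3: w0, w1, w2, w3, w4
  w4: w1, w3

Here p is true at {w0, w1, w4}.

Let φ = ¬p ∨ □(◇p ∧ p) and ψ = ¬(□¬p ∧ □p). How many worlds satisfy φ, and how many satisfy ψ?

2 and 5

For ¬p ∨ □(◇p ∧ p):
w0: ¬p is F, □(◇p ∧ p) is F. ✗
w1: ¬p is F, □(◇p ∧ p) is F. ✗
w2: ¬p is T, □(◇p ∧ p) is F. ✓
w3: ¬p is T, □(◇p ∧ p) is F. ✓
w4: ¬p is F, □(◇p ∧ p) is F. ✗
— 2 worlds.
For ¬(□¬p ∧ □p):
w0: □¬p ∧ □p is F. ✓
w1: □¬p ∧ □p is F. ✓
w2: □¬p ∧ □p is F. ✓
w3: □¬p ∧ □p is F. ✓
w4: □¬p ∧ □p is F. ✓
— 5 worlds.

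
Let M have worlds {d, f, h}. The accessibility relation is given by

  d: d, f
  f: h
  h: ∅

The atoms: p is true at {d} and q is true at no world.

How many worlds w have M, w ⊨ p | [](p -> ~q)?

d: p is T, [](p -> ~q) is T. ✓
f: p is F, [](p -> ~q) is T. ✓
h: p is F, [](p -> ~q) is T. ✓
Satisfying worlds: {d, f, h}.

3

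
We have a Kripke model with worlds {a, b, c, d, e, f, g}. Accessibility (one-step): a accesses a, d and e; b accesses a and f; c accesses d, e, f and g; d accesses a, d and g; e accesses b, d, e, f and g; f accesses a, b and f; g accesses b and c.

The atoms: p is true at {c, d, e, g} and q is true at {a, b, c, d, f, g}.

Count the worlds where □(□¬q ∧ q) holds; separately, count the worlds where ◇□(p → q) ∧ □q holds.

0 and 4

For □(□¬q ∧ q):
a: successors {a, d, e}; □¬q ∧ q there: a:F, d:F, e:F. ✗
b: successors {a, f}; □¬q ∧ q there: a:F, f:F. ✗
c: successors {d, e, f, g}; □¬q ∧ q there: d:F, e:F, f:F, g:F. ✗
d: successors {a, d, g}; □¬q ∧ q there: a:F, d:F, g:F. ✗
e: successors {b, d, e, f, g}; □¬q ∧ q there: b:F, d:F, e:F, f:F, g:F. ✗
f: successors {a, b, f}; □¬q ∧ q there: a:F, b:F, f:F. ✗
g: successors {b, c}; □¬q ∧ q there: b:F, c:F. ✗
— 0 worlds.
For ◇□(p → q) ∧ □q:
a: ◇□(p → q) is T, □q is F. ✗
b: ◇□(p → q) is T, □q is T. ✓
c: ◇□(p → q) is T, □q is F. ✗
d: ◇□(p → q) is T, □q is T. ✓
e: ◇□(p → q) is T, □q is F. ✗
f: ◇□(p → q) is T, □q is T. ✓
g: ◇□(p → q) is T, □q is T. ✓
— 4 worlds.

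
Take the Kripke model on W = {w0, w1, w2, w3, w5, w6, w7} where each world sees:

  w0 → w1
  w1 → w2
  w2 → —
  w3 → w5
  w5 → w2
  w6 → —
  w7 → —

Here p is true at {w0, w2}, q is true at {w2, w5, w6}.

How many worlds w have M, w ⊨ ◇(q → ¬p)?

2

w0: successors {w1}; q → ¬p there: w1:T. ✓
w1: successors {w2}; q → ¬p there: w2:F. ✗
w2: no successors, so ◇(q → ¬p) fails. ✗
w3: successors {w5}; q → ¬p there: w5:T. ✓
w5: successors {w2}; q → ¬p there: w2:F. ✗
w6: no successors, so ◇(q → ¬p) fails. ✗
w7: no successors, so ◇(q → ¬p) fails. ✗
Satisfying worlds: {w0, w3}.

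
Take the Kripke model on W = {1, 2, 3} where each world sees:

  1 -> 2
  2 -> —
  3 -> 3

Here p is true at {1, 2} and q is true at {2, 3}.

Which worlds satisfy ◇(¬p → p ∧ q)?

1: successors {2}; ¬p → p ∧ q there: 2:T. ✓
2: no successors, so ◇(¬p → p ∧ q) fails. ✗
3: successors {3}; ¬p → p ∧ q there: 3:F. ✗

{1}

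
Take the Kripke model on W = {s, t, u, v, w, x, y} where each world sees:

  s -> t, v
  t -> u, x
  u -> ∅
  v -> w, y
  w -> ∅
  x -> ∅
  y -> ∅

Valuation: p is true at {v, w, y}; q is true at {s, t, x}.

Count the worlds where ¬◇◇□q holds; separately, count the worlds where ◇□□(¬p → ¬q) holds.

For ¬◇◇□q:
s: ◇◇□q is T. ✗
t: ◇◇□q is F. ✓
u: ◇◇□q is F. ✓
v: ◇◇□q is F. ✓
w: ◇◇□q is F. ✓
x: ◇◇□q is F. ✓
y: ◇◇□q is F. ✓
— 6 worlds.
For ◇□□(¬p → ¬q):
s: successors {t, v}; □□(¬p → ¬q) there: t:T, v:T. ✓
t: successors {u, x}; □□(¬p → ¬q) there: u:T, x:T. ✓
u: no successors, so ◇□□(¬p → ¬q) fails. ✗
v: successors {w, y}; □□(¬p → ¬q) there: w:T, y:T. ✓
w: no successors, so ◇□□(¬p → ¬q) fails. ✗
x: no successors, so ◇□□(¬p → ¬q) fails. ✗
y: no successors, so ◇□□(¬p → ¬q) fails. ✗
— 3 worlds.

6 and 3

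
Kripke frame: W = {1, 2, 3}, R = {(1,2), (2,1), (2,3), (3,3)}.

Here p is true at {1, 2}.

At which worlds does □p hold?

{1}

1: successors {2}; p there: 2:T. ✓
2: successors {1, 3}; p there: 1:T, 3:F. ✗
3: successors {3}; p there: 3:F. ✗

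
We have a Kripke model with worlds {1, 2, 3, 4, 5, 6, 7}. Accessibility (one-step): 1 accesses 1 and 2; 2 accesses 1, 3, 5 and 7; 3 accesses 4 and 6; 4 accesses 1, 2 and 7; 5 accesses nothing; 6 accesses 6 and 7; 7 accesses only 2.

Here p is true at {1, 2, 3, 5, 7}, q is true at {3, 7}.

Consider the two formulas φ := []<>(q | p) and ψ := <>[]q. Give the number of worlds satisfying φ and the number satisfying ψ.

6 and 1

For []<>(q | p):
1: successors {1, 2}; <>(q | p) there: 1:T, 2:T. ✓
2: successors {1, 3, 5, 7}; <>(q | p) there: 1:T, 3:F, 5:F, 7:T. ✗
3: successors {4, 6}; <>(q | p) there: 4:T, 6:T. ✓
4: successors {1, 2, 7}; <>(q | p) there: 1:T, 2:T, 7:T. ✓
5: no successors, so []<>(q | p) holds vacuously. ✓
6: successors {6, 7}; <>(q | p) there: 6:T, 7:T. ✓
7: successors {2}; <>(q | p) there: 2:T. ✓
— 6 worlds.
For <>[]q:
1: successors {1, 2}; []q there: 1:F, 2:F. ✗
2: successors {1, 3, 5, 7}; []q there: 1:F, 3:F, 5:T, 7:F. ✓
3: successors {4, 6}; []q there: 4:F, 6:F. ✗
4: successors {1, 2, 7}; []q there: 1:F, 2:F, 7:F. ✗
5: no successors, so <>[]q fails. ✗
6: successors {6, 7}; []q there: 6:F, 7:F. ✗
7: successors {2}; []q there: 2:F. ✗
— 1 world.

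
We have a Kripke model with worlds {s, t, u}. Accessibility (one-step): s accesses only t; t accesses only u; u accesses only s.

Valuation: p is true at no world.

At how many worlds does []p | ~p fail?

0

s: []p is F, ~p is T. ✓
t: []p is F, ~p is T. ✓
u: []p is F, ~p is T. ✓
Satisfying worlds: {s, t, u}.
So []p | ~p fails at the other 0 worlds.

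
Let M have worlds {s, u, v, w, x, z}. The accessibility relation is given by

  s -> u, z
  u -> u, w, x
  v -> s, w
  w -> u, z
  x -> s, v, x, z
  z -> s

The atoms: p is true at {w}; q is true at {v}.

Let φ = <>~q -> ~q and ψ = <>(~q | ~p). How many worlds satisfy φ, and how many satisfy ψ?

For <>~q -> ~q:
s: <>~q is T, ~q is T. ✓
u: <>~q is T, ~q is T. ✓
v: <>~q is T, ~q is F. ✗
w: <>~q is T, ~q is T. ✓
x: <>~q is T, ~q is T. ✓
z: <>~q is T, ~q is T. ✓
— 5 worlds.
For <>(~q | ~p):
s: successors {u, z}; ~q | ~p there: u:T, z:T. ✓
u: successors {u, w, x}; ~q | ~p there: u:T, w:T, x:T. ✓
v: successors {s, w}; ~q | ~p there: s:T, w:T. ✓
w: successors {u, z}; ~q | ~p there: u:T, z:T. ✓
x: successors {s, v, x, z}; ~q | ~p there: s:T, v:T, x:T, z:T. ✓
z: successors {s}; ~q | ~p there: s:T. ✓
— 6 worlds.

5 and 6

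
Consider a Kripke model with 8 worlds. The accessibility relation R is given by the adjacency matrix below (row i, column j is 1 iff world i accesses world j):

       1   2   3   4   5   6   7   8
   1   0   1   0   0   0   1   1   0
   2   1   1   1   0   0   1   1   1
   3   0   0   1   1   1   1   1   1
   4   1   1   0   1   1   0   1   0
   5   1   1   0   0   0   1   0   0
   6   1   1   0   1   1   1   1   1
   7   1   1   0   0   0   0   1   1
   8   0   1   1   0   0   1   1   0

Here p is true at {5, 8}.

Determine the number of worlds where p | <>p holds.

7

1: p is F, <>p is F. ✗
2: p is F, <>p is T. ✓
3: p is F, <>p is T. ✓
4: p is F, <>p is T. ✓
5: p is T, <>p is F. ✓
6: p is F, <>p is T. ✓
7: p is F, <>p is T. ✓
8: p is T, <>p is F. ✓
Satisfying worlds: {2, 3, 4, 5, 6, 7, 8}.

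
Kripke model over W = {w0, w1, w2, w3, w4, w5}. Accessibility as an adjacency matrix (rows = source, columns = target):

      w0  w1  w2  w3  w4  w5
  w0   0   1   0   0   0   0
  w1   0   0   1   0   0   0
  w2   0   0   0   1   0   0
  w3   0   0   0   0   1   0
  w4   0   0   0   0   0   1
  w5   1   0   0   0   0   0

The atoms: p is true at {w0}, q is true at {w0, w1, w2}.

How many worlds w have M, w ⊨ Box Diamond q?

w0: successors {w1}; Diamond q there: w1:T. ✓
w1: successors {w2}; Diamond q there: w2:F. ✗
w2: successors {w3}; Diamond q there: w3:F. ✗
w3: successors {w4}; Diamond q there: w4:F. ✗
w4: successors {w5}; Diamond q there: w5:T. ✓
w5: successors {w0}; Diamond q there: w0:T. ✓
Satisfying worlds: {w0, w4, w5}.

3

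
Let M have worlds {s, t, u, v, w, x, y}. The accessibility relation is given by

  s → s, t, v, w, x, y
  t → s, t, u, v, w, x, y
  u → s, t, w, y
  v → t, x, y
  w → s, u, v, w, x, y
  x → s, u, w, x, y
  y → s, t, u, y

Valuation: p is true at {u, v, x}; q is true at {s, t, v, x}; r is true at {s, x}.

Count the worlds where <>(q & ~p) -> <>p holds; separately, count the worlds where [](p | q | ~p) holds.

6 and 7

For <>(q & ~p) -> <>p:
s: <>(q & ~p) is T, <>p is T. ✓
t: <>(q & ~p) is T, <>p is T. ✓
u: <>(q & ~p) is T, <>p is F. ✗
v: <>(q & ~p) is T, <>p is T. ✓
w: <>(q & ~p) is T, <>p is T. ✓
x: <>(q & ~p) is T, <>p is T. ✓
y: <>(q & ~p) is T, <>p is T. ✓
— 6 worlds.
For [](p | q | ~p):
s: successors {s, t, v, w, x, y}; p | q | ~p there: s:T, t:T, v:T, w:T, x:T, y:T. ✓
t: successors {s, t, u, v, w, x, y}; p | q | ~p there: s:T, t:T, u:T, v:T, w:T, x:T, y:T. ✓
u: successors {s, t, w, y}; p | q | ~p there: s:T, t:T, w:T, y:T. ✓
v: successors {t, x, y}; p | q | ~p there: t:T, x:T, y:T. ✓
w: successors {s, u, v, w, x, y}; p | q | ~p there: s:T, u:T, v:T, w:T, x:T, y:T. ✓
x: successors {s, u, w, x, y}; p | q | ~p there: s:T, u:T, w:T, x:T, y:T. ✓
y: successors {s, t, u, y}; p | q | ~p there: s:T, t:T, u:T, y:T. ✓
— 7 worlds.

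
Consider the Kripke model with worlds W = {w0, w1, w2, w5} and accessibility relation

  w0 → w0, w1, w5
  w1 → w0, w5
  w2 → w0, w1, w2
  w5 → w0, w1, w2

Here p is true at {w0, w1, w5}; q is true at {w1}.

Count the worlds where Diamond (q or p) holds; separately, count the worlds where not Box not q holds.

4 and 3

For Diamond (q or p):
w0: successors {w0, w1, w5}; q or p there: w0:T, w1:T, w5:T. ✓
w1: successors {w0, w5}; q or p there: w0:T, w5:T. ✓
w2: successors {w0, w1, w2}; q or p there: w0:T, w1:T, w2:F. ✓
w5: successors {w0, w1, w2}; q or p there: w0:T, w1:T, w2:F. ✓
— 4 worlds.
For not Box not q:
w0: Box not q is F. ✓
w1: Box not q is T. ✗
w2: Box not q is F. ✓
w5: Box not q is F. ✓
— 3 worlds.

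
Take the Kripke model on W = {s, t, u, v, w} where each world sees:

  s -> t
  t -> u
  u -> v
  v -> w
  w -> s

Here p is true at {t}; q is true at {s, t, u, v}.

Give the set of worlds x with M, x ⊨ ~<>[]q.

{u}

s: <>[]q is T. ✗
t: <>[]q is T. ✗
u: <>[]q is F. ✓
v: <>[]q is T. ✗
w: <>[]q is T. ✗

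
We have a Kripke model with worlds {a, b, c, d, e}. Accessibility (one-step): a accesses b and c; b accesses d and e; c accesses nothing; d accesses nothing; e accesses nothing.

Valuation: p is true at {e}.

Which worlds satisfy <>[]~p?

{a, b}

a: successors {b, c}; []~p there: b:F, c:T. ✓
b: successors {d, e}; []~p there: d:T, e:T. ✓
c: no successors, so <>[]~p fails. ✗
d: no successors, so <>[]~p fails. ✗
e: no successors, so <>[]~p fails. ✗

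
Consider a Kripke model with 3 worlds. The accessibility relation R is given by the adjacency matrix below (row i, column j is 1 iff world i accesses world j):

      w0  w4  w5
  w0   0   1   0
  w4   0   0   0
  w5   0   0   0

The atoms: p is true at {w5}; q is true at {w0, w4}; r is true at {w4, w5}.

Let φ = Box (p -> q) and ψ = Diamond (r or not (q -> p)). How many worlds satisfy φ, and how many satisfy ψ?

3 and 1

For Box (p -> q):
w0: successors {w4}; p -> q there: w4:T. ✓
w4: no successors, so Box (p -> q) holds vacuously. ✓
w5: no successors, so Box (p -> q) holds vacuously. ✓
— 3 worlds.
For Diamond (r or not (q -> p)):
w0: successors {w4}; r or not (q -> p) there: w4:T. ✓
w4: no successors, so Diamond (r or not (q -> p)) fails. ✗
w5: no successors, so Diamond (r or not (q -> p)) fails. ✗
— 1 world.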